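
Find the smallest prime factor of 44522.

44522 is even: 2 divides it.

2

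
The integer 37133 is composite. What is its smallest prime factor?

71

37133 is odd.
Digit sum 17, not divisible by 3.
Ends in 3: not divisible by 5.
7: 37133 = 7·5304 + 5
11: 37133 = 11·3375 + 8
13: 37133 = 13·2856 + 5
17: 37133 = 17·2184 + 5
19: 37133 = 19·1954 + 7
23: 37133 = 23·1614 + 11
29: 37133 = 29·1280 + 13
31: 37133 = 31·1197 + 26
37: 37133 = 37·1003 + 22
41: 37133 = 41·905 + 28
43: 37133 = 43·863 + 24
47: 37133 = 47·790 + 3
53: 37133 = 53·700 + 33
59: 37133 = 59·629 + 22
61: 37133 = 61·608 + 45
67: 37133 = 67·554 + 15
71: 37133 = 71·523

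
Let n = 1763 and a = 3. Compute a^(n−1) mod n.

3^1 ≡ 3 (mod 1763)
3^2 ≡ 3^2 = 9 ≡ 9 (mod 1763)
3^4 ≡ 9^2 = 81 ≡ 81 (mod 1763)
3^8 ≡ 81^2 = 6561 ≡ 1272 (mod 1763)
3^16 ≡ 1272^2 = 1617984 ≡ 1313 (mod 1763)
3^32 ≡ 1313^2 = 1723969 ≡ 1518 (mod 1763)
3^64 ≡ 1518^2 = 2304324 ≡ 83 (mod 1763)
3^128 ≡ 83^2 = 6889 ≡ 1600 (mod 1763)
3^256 ≡ 1600^2 = 2560000 ≡ 124 (mod 1763)
3^512 ≡ 124^2 = 15376 ≡ 1272 (mod 1763)
3^1024 ≡ 1272^2 = 1617984 ≡ 1313 (mod 1763)
1762 = 1024 + 512 + 128 + 64 + 32 + 2 in binary powers of 2.
So 3^1762 ≡ 1313 · 1272 · 1600 · 83 · 1518 · 9 ≡ 583 (mod 1763).
Since 583 ≠ 1, base 3 is a Fermat witness: 1763 is composite.

583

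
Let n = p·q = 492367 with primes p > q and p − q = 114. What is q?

Since p = q + 114, we have 492367 = q(q + 114), so q² + 114q − 492367 = 0.
Discriminant: 114² + 4·492367 = 12996 + 1969468 = 1982464; √1982464 = 1408.
q = (−114 + 1408)/2 = 647, and p = q + 114 = 761.
Check: 647 · 761 = 492367.

647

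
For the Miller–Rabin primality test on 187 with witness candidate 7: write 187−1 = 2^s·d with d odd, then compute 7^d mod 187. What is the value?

187 − 1 = 186 = 2^1 · 93, so d = 93.
7^1 ≡ 7 (mod 187)
7^2 ≡ 7^2 = 49 ≡ 49 (mod 187)
7^4 ≡ 49^2 = 2401 ≡ 157 (mod 187)
7^8 ≡ 157^2 = 24649 ≡ 152 (mod 187)
7^16 ≡ 152^2 = 23104 ≡ 103 (mod 187)
7^32 ≡ 103^2 = 10609 ≡ 137 (mod 187)
7^64 ≡ 137^2 = 18769 ≡ 69 (mod 187)
93 = 64 + 16 + 8 + 4 + 1 in binary powers of 2.
So 7^93 ≡ 69 · 103 · 152 · 157 · 7 ≡ 57 (mod 187).
Squaring chain: 57; never reaches −1, so base 7 is a Miller–Rabin witness that 187 is composite.

57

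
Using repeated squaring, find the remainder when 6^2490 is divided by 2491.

1865

6^1 ≡ 6 (mod 2491)
6^2 ≡ 6^2 = 36 ≡ 36 (mod 2491)
6^4 ≡ 36^2 = 1296 ≡ 1296 (mod 2491)
6^8 ≡ 1296^2 = 1679616 ≡ 682 (mod 2491)
6^16 ≡ 682^2 = 465124 ≡ 1798 (mod 2491)
6^32 ≡ 1798^2 = 3232804 ≡ 1977 (mod 2491)
6^64 ≡ 1977^2 = 3908529 ≡ 150 (mod 2491)
6^128 ≡ 150^2 = 22500 ≡ 81 (mod 2491)
6^256 ≡ 81^2 = 6561 ≡ 1579 (mod 2491)
6^512 ≡ 1579^2 = 2493241 ≡ 2241 (mod 2491)
6^1024 ≡ 2241^2 = 5022081 ≡ 225 (mod 2491)
6^2048 ≡ 225^2 = 50625 ≡ 805 (mod 2491)
2490 = 2048 + 256 + 128 + 32 + 16 + 8 + 2 in binary powers of 2.
So 6^2490 ≡ 805 · 1579 · 81 · 1977 · 1798 · 682 · 36 ≡ 1865 (mod 2491).
Since 1865 ≠ 1, base 6 is a Fermat witness: 2491 is composite.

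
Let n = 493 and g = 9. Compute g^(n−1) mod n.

458

9^1 ≡ 9 (mod 493)
9^2 ≡ 9^2 = 81 ≡ 81 (mod 493)
9^4 ≡ 81^2 = 6561 ≡ 152 (mod 493)
9^8 ≡ 152^2 = 23104 ≡ 426 (mod 493)
9^16 ≡ 426^2 = 181476 ≡ 52 (mod 493)
9^32 ≡ 52^2 = 2704 ≡ 239 (mod 493)
9^64 ≡ 239^2 = 57121 ≡ 426 (mod 493)
9^128 ≡ 426^2 = 181476 ≡ 52 (mod 493)
9^256 ≡ 52^2 = 2704 ≡ 239 (mod 493)
492 = 256 + 128 + 64 + 32 + 8 + 4 in binary powers of 2.
So 9^492 ≡ 239 · 52 · 426 · 239 · 426 · 152 ≡ 458 (mod 493).
Since 458 ≠ 1, base 9 is a Fermat witness: 493 is composite.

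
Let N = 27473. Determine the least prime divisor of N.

83

27473 is odd.
Digit sum 23, not divisible by 3.
Ends in 3: not divisible by 5.
7: 27473 = 7·3924 + 5
11: 27473 = 11·2497 + 6
13: 27473 = 13·2113 + 4
17: 27473 = 17·1616 + 1
19: 27473 = 19·1445 + 18
23: 27473 = 23·1194 + 11
29: 27473 = 29·947 + 10
31: 27473 = 31·886 + 7
37: 27473 = 37·742 + 19
41: 27473 = 41·670 + 3
43: 27473 = 43·638 + 39
47: 27473 = 47·584 + 25
53: 27473 = 53·518 + 19
59: 27473 = 59·465 + 38
61: 27473 = 61·450 + 23
67: 27473 = 67·410 + 3
71: 27473 = 71·386 + 67
73: 27473 = 73·376 + 25
79: 27473 = 79·347 + 60
83: 27473 = 83·331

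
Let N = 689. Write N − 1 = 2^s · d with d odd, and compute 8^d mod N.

291

689 − 1 = 688 = 2^4 · 43, so d = 43.
8^1 ≡ 8 (mod 689)
8^2 ≡ 8^2 = 64 ≡ 64 (mod 689)
8^4 ≡ 64^2 = 4096 ≡ 651 (mod 689)
8^8 ≡ 651^2 = 423801 ≡ 66 (mod 689)
8^16 ≡ 66^2 = 4356 ≡ 222 (mod 689)
8^32 ≡ 222^2 = 49284 ≡ 365 (mod 689)
43 = 32 + 8 + 2 + 1 in binary powers of 2.
So 8^43 ≡ 365 · 66 · 64 · 8 ≡ 291 (mod 689).
Squaring chain: 291 → 623 → 222 → 365; never reaches −1, so base 8 is a Miller–Rabin witness that 689 is composite.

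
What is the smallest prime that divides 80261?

83

80261 is odd.
Digit sum 17, not divisible by 3.
Ends in 1: not divisible by 5.
7: 80261 = 7·11465 + 6
11: 80261 = 11·7296 + 5
13: 80261 = 13·6173 + 12
17: 80261 = 17·4721 + 4
19: 80261 = 19·4224 + 5
23: 80261 = 23·3489 + 14
29: 80261 = 29·2767 + 18
31: 80261 = 31·2589 + 2
37: 80261 = 37·2169 + 8
41: 80261 = 41·1957 + 24
43: 80261 = 43·1866 + 23
47: 80261 = 47·1707 + 32
53: 80261 = 53·1514 + 19
59: 80261 = 59·1360 + 21
61: 80261 = 61·1315 + 46
67: 80261 = 67·1197 + 62
71: 80261 = 71·1130 + 31
73: 80261 = 73·1099 + 34
79: 80261 = 79·1015 + 76
83: 80261 = 83·967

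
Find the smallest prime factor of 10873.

83

10873 is odd.
Digit sum 19, not divisible by 3.
Ends in 3: not divisible by 5.
7: 10873 = 7·1553 + 2
11: 10873 = 11·988 + 5
13: 10873 = 13·836 + 5
17: 10873 = 17·639 + 10
19: 10873 = 19·572 + 5
23: 10873 = 23·472 + 17
29: 10873 = 29·374 + 27
31: 10873 = 31·350 + 23
37: 10873 = 37·293 + 32
41: 10873 = 41·265 + 8
43: 10873 = 43·252 + 37
47: 10873 = 47·231 + 16
53: 10873 = 53·205 + 8
59: 10873 = 59·184 + 17
61: 10873 = 61·178 + 15
67: 10873 = 67·162 + 19
71: 10873 = 71·153 + 10
73: 10873 = 73·148 + 69
79: 10873 = 79·137 + 50
83: 10873 = 83·131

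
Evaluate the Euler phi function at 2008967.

Factor: 2008967 = 97 · 139 · 149.
φ(2008967) = (97−1) · (139−1) · (149−1) = 96 · 138 · 148 = 1960704.

1960704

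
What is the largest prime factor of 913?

913 = 11 · 83
83 is prime.
So 913 = 11 · 83; the largest prime factor is 83.

83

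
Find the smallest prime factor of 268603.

268603 is odd.
Digit sum 25, not divisible by 3.
Ends in 3: not divisible by 5.
7: 268603 = 7·38371 + 6
11: 268603 = 11·24418 + 5
13: 268603 = 13·20661 + 10
17: 268603 = 17·15800 + 3
19: 268603 = 19·14137

19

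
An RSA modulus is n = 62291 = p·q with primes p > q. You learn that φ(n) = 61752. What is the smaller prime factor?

φ(n) = (p−1)(q−1) = n − (p+q) + 1, so p + q = 62291 − 61752 + 1 = 540.
p and q are the roots of t² − 540t + 62291 = 0.
Discriminant: 540² − 4·62291 = 291600 − 249164 = 42436; √42436 = 206.
q = (540 − 206)/2 = 167, p = (540 + 206)/2 = 373.
Check: 167 · 373 = 62291.

167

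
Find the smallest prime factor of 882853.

882853 is odd.
Digit sum 34, not divisible by 3.
Ends in 3: not divisible by 5.
7: 882853 = 7·126121 + 6
11: 882853 = 11·80259 + 4
13: 882853 = 13·67911 + 10
17: 882853 = 17·51932 + 9
19: 882853 = 19·46465 + 18
23: 882853 = 23·38384 + 21
29: 882853 = 29·30443 + 6
31: 882853 = 31·28479 + 4
37: 882853 = 37·23860 + 33
41: 882853 = 41·21533

41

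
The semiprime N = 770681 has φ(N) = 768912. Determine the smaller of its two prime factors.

φ(n) = (p−1)(q−1) = n − (p+q) + 1, so p + q = 770681 − 768912 + 1 = 1770.
p and q are the roots of t² − 1770t + 770681 = 0.
Discriminant: 1770² − 4·770681 = 3132900 − 3082724 = 50176; √50176 = 224.
q = (1770 − 224)/2 = 773, p = (1770 + 224)/2 = 997.
Check: 773 · 997 = 770681.

773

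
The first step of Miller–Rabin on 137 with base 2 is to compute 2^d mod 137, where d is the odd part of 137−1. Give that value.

100

137 − 1 = 136 = 2^3 · 17, so d = 17.
2^1 ≡ 2 (mod 137)
2^2 ≡ 2^2 = 4 ≡ 4 (mod 137)
2^4 ≡ 4^2 = 16 ≡ 16 (mod 137)
2^8 ≡ 16^2 = 256 ≡ 119 (mod 137)
2^16 ≡ 119^2 = 14161 ≡ 50 (mod 137)
17 = 16 + 1 in binary powers of 2.
So 2^17 ≡ 50 · 2 ≡ 100 (mod 137).
Squaring chain: 100 → 136 → 1; reaches −1, so base 2 does not prove 137 composite.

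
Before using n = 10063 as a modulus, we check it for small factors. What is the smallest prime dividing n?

29

10063 is odd.
Digit sum 10, not divisible by 3.
Ends in 3: not divisible by 5.
7: 10063 = 7·1437 + 4
11: 10063 = 11·914 + 9
13: 10063 = 13·774 + 1
17: 10063 = 17·591 + 16
19: 10063 = 19·529 + 12
23: 10063 = 23·437 + 12
29: 10063 = 29·347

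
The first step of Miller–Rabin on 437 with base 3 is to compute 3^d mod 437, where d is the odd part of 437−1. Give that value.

307

437 − 1 = 436 = 2^2 · 109, so d = 109.
3^1 ≡ 3 (mod 437)
3^2 ≡ 3^2 = 9 ≡ 9 (mod 437)
3^4 ≡ 9^2 = 81 ≡ 81 (mod 437)
3^8 ≡ 81^2 = 6561 ≡ 6 (mod 437)
3^16 ≡ 6^2 = 36 ≡ 36 (mod 437)
3^32 ≡ 36^2 = 1296 ≡ 422 (mod 437)
3^64 ≡ 422^2 = 178084 ≡ 225 (mod 437)
109 = 64 + 32 + 8 + 4 + 1 in binary powers of 2.
So 3^109 ≡ 225 · 422 · 6 · 81 · 3 ≡ 307 (mod 437).
Squaring chain: 307 → 294; never reaches −1, so base 3 is a Miller–Rabin witness that 437 is composite.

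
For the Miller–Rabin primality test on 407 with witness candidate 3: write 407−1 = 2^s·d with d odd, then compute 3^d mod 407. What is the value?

407 − 1 = 406 = 2^1 · 203, so d = 203.
3^1 ≡ 3 (mod 407)
3^2 ≡ 3^2 = 9 ≡ 9 (mod 407)
3^4 ≡ 9^2 = 81 ≡ 81 (mod 407)
3^8 ≡ 81^2 = 6561 ≡ 49 (mod 407)
3^16 ≡ 49^2 = 2401 ≡ 366 (mod 407)
3^32 ≡ 366^2 = 133956 ≡ 53 (mod 407)
3^64 ≡ 53^2 = 2809 ≡ 367 (mod 407)
3^128 ≡ 367^2 = 134689 ≡ 379 (mod 407)
203 = 128 + 64 + 8 + 2 + 1 in binary powers of 2.
So 3^203 ≡ 379 · 367 · 49 · 9 · 3 ≡ 280 (mod 407).
Squaring chain: 280; never reaches −1, so base 3 is a Miller–Rabin witness that 407 is composite.

280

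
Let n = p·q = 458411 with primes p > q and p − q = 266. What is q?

557

Since p = q + 266, we have 458411 = q(q + 266), so q² + 266q − 458411 = 0.
Discriminant: 266² + 4·458411 = 70756 + 1833644 = 1904400; √1904400 = 1380.
q = (−266 + 1380)/2 = 557, and p = q + 266 = 823.
Check: 557 · 823 = 458411.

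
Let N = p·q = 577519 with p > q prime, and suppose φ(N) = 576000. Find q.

751

φ(n) = (p−1)(q−1) = n − (p+q) + 1, so p + q = 577519 − 576000 + 1 = 1520.
p and q are the roots of t² − 1520t + 577519 = 0.
Discriminant: 1520² − 4·577519 = 2310400 − 2310076 = 324; √324 = 18.
q = (1520 − 18)/2 = 751, p = (1520 + 18)/2 = 769.
Check: 751 · 769 = 577519.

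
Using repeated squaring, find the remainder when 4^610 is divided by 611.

425

4^1 ≡ 4 (mod 611)
4^2 ≡ 4^2 = 16 ≡ 16 (mod 611)
4^4 ≡ 16^2 = 256 ≡ 256 (mod 611)
4^8 ≡ 256^2 = 65536 ≡ 159 (mod 611)
4^16 ≡ 159^2 = 25281 ≡ 230 (mod 611)
4^32 ≡ 230^2 = 52900 ≡ 354 (mod 611)
4^64 ≡ 354^2 = 125316 ≡ 61 (mod 611)
4^128 ≡ 61^2 = 3721 ≡ 55 (mod 611)
4^256 ≡ 55^2 = 3025 ≡ 581 (mod 611)
4^512 ≡ 581^2 = 337561 ≡ 289 (mod 611)
610 = 512 + 64 + 32 + 2 in binary powers of 2.
So 4^610 ≡ 289 · 61 · 354 · 16 ≡ 425 (mod 611).
Since 425 ≠ 1, base 4 is a Fermat witness: 611 is composite.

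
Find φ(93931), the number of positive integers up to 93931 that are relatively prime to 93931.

87360

Factor: 93931 = 29 · 41 · 79.
φ(93931) = (29−1) · (41−1) · (79−1) = 28 · 40 · 78 = 87360.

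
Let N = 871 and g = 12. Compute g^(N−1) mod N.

92

12^1 ≡ 12 (mod 871)
12^2 ≡ 12^2 = 144 ≡ 144 (mod 871)
12^4 ≡ 144^2 = 20736 ≡ 703 (mod 871)
12^8 ≡ 703^2 = 494209 ≡ 352 (mod 871)
12^16 ≡ 352^2 = 123904 ≡ 222 (mod 871)
12^32 ≡ 222^2 = 49284 ≡ 508 (mod 871)
12^64 ≡ 508^2 = 258064 ≡ 248 (mod 871)
12^128 ≡ 248^2 = 61504 ≡ 534 (mod 871)
12^256 ≡ 534^2 = 285156 ≡ 339 (mod 871)
12^512 ≡ 339^2 = 114921 ≡ 820 (mod 871)
870 = 512 + 256 + 64 + 32 + 4 + 2 in binary powers of 2.
So 12^870 ≡ 820 · 339 · 248 · 508 · 703 · 144 ≡ 92 (mod 871).
Since 92 ≠ 1, base 12 is a Fermat witness: 871 is composite.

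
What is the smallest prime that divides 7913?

41

7913 is odd.
Digit sum 20, not divisible by 3.
Ends in 3: not divisible by 5.
7: 7913 = 7·1130 + 3
11: 7913 = 11·719 + 4
13: 7913 = 13·608 + 9
17: 7913 = 17·465 + 8
19: 7913 = 19·416 + 9
23: 7913 = 23·344 + 1
29: 7913 = 29·272 + 25
31: 7913 = 31·255 + 8
37: 7913 = 37·213 + 32
41: 7913 = 41·193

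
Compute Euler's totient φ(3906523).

Factor: 3906523 = 113 · 181 · 191.
φ(3906523) = (113−1) · (181−1) · (191−1) = 112 · 180 · 190 = 3830400.

3830400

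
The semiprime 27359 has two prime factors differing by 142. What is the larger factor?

Since p = q + 142, we have 27359 = q(q + 142), so q² + 142q − 27359 = 0.
Discriminant: 142² + 4·27359 = 20164 + 109436 = 129600; √129600 = 360.
q = (−142 + 360)/2 = 109, and p = q + 142 = 251.
Check: 109 · 251 = 27359.

251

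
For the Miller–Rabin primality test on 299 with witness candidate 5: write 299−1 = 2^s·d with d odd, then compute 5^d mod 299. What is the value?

291

299 − 1 = 298 = 2^1 · 149, so d = 149.
5^1 ≡ 5 (mod 299)
5^2 ≡ 5^2 = 25 ≡ 25 (mod 299)
5^4 ≡ 25^2 = 625 ≡ 27 (mod 299)
5^8 ≡ 27^2 = 729 ≡ 131 (mod 299)
5^16 ≡ 131^2 = 17161 ≡ 118 (mod 299)
5^32 ≡ 118^2 = 13924 ≡ 170 (mod 299)
5^64 ≡ 170^2 = 28900 ≡ 196 (mod 299)
5^128 ≡ 196^2 = 38416 ≡ 144 (mod 299)
149 = 128 + 16 + 4 + 1 in binary powers of 2.
So 5^149 ≡ 144 · 118 · 27 · 5 ≡ 291 (mod 299).
Squaring chain: 291; never reaches −1, so base 5 is a Miller–Rabin witness that 299 is composite.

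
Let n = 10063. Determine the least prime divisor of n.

29

10063 is odd.
Digit sum 10, not divisible by 3.
Ends in 3: not divisible by 5.
7: 10063 = 7·1437 + 4
11: 10063 = 11·914 + 9
13: 10063 = 13·774 + 1
17: 10063 = 17·591 + 16
19: 10063 = 19·529 + 12
23: 10063 = 23·437 + 12
29: 10063 = 29·347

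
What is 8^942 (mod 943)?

8^1 ≡ 8 (mod 943)
8^2 ≡ 8^2 = 64 ≡ 64 (mod 943)
8^4 ≡ 64^2 = 4096 ≡ 324 (mod 943)
8^8 ≡ 324^2 = 104976 ≡ 303 (mod 943)
8^16 ≡ 303^2 = 91809 ≡ 338 (mod 943)
8^32 ≡ 338^2 = 114244 ≡ 141 (mod 943)
8^64 ≡ 141^2 = 19881 ≡ 78 (mod 943)
8^128 ≡ 78^2 = 6084 ≡ 426 (mod 943)
8^256 ≡ 426^2 = 181476 ≡ 420 (mod 943)
8^512 ≡ 420^2 = 176400 ≡ 59 (mod 943)
942 = 512 + 256 + 128 + 32 + 8 + 4 + 2 in binary powers of 2.
So 8^942 ≡ 59 · 420 · 426 · 141 · 303 · 324 · 64 ≡ 679 (mod 943).
Since 679 ≠ 1, base 8 is a Fermat witness: 943 is composite.

679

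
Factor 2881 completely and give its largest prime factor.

67

2881 = 43 · 67
67 is prime.
So 2881 = 43 · 67; the largest prime factor is 67.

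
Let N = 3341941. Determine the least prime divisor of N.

3341941 is odd.
Digit sum 25, not divisible by 3.
Ends in 1: not divisible by 5.
7: 3341941 = 7·477420 + 1
11: 3341941 = 11·303812 + 9
13: 3341941 = 13·257072 + 5
17: 3341941 = 17·196584 + 13
19: 3341941 = 19·175891 + 12
23: 3341941 = 23·145301 + 18
29: 3341941 = 29·115239 + 10
31: 3341941 = 31·107804 + 17
37: 3341941 = 37·90322 + 27
41: 3341941 = 41·81510 + 31
43: 3341941 = 43·77719 + 24
47: 3341941 = 47·71105 + 6
53: 3341941 = 53·63055 + 26
59: 3341941 = 59·56643 + 4
61: 3341941 = 61·54785 + 56
67: 3341941 = 67·49879 + 48
71: 3341941 = 71·47069 + 42
73: 3341941 = 73·45780 + 1
79: 3341941 = 79·42303 + 4
83: 3341941 = 83·40264 + 29
89: 3341941 = 89·37549 + 80
97: 3341941 = 97·34453

97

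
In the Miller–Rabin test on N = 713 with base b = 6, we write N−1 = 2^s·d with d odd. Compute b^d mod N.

713 − 1 = 712 = 2^3 · 89, so d = 89.
6^1 ≡ 6 (mod 713)
6^2 ≡ 6^2 = 36 ≡ 36 (mod 713)
6^4 ≡ 36^2 = 1296 ≡ 583 (mod 713)
6^8 ≡ 583^2 = 339889 ≡ 501 (mod 713)
6^16 ≡ 501^2 = 251001 ≡ 25 (mod 713)
6^32 ≡ 25^2 = 625 ≡ 625 (mod 713)
6^64 ≡ 625^2 = 390625 ≡ 614 (mod 713)
89 = 64 + 16 + 8 + 1 in binary powers of 2.
So 6^89 ≡ 614 · 25 · 501 · 6 ≡ 305 (mod 713).
Squaring chain: 305 → 335 → 284; never reaches −1, so base 6 is a Miller–Rabin witness that 713 is composite.

305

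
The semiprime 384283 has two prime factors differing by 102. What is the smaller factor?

571

Since p = q + 102, we have 384283 = q(q + 102), so q² + 102q − 384283 = 0.
Discriminant: 102² + 4·384283 = 10404 + 1537132 = 1547536; √1547536 = 1244.
q = (−102 + 1244)/2 = 571, and p = q + 102 = 673.
Check: 571 · 673 = 384283.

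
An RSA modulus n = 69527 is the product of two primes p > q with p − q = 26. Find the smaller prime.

251

Since p = q + 26, we have 69527 = q(q + 26), so q² + 26q − 69527 = 0.
Discriminant: 26² + 4·69527 = 676 + 278108 = 278784; √278784 = 528.
q = (−26 + 528)/2 = 251, and p = q + 26 = 277.
Check: 251 · 277 = 69527.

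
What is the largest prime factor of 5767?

79

5767 = 73 · 79
79 is prime.
So 5767 = 73 · 79; the largest prime factor is 79.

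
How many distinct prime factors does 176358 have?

176358 = 2 · 88179
88179 = 3 · 29393
29393 = 7 · 4199
4199 = 13 · 323
323 = 17 · 19
176358 = 2 · 3 · 7 · 13 · 17 · 19, which has 6 distinct prime factors.

6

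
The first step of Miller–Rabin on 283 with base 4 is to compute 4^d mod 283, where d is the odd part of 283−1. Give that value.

283 − 1 = 282 = 2^1 · 141, so d = 141.
4^1 ≡ 4 (mod 283)
4^2 ≡ 4^2 = 16 ≡ 16 (mod 283)
4^4 ≡ 16^2 = 256 ≡ 256 (mod 283)
4^8 ≡ 256^2 = 65536 ≡ 163 (mod 283)
4^16 ≡ 163^2 = 26569 ≡ 250 (mod 283)
4^32 ≡ 250^2 = 62500 ≡ 240 (mod 283)
4^64 ≡ 240^2 = 57600 ≡ 151 (mod 283)
4^128 ≡ 151^2 = 22801 ≡ 161 (mod 283)
141 = 128 + 8 + 4 + 1 in binary powers of 2.
So 4^141 ≡ 161 · 163 · 256 · 4 ≡ 1 (mod 283).
Since 4^d ≡ 1 (mod 283), base 4 does not prove 283 composite.

1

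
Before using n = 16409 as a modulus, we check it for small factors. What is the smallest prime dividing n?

61

16409 is odd.
Digit sum 20, not divisible by 3.
Ends in 9: not divisible by 5.
7: 16409 = 7·2344 + 1
11: 16409 = 11·1491 + 8
13: 16409 = 13·1262 + 3
17: 16409 = 17·965 + 4
19: 16409 = 19·863 + 12
23: 16409 = 23·713 + 10
29: 16409 = 29·565 + 24
31: 16409 = 31·529 + 10
37: 16409 = 37·443 + 18
41: 16409 = 41·400 + 9
43: 16409 = 43·381 + 26
47: 16409 = 47·349 + 6
53: 16409 = 53·309 + 32
59: 16409 = 59·278 + 7
61: 16409 = 61·269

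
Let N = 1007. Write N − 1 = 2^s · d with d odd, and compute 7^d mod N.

467

1007 − 1 = 1006 = 2^1 · 503, so d = 503.
7^1 ≡ 7 (mod 1007)
7^2 ≡ 7^2 = 49 ≡ 49 (mod 1007)
7^4 ≡ 49^2 = 2401 ≡ 387 (mod 1007)
7^8 ≡ 387^2 = 149769 ≡ 733 (mod 1007)
7^16 ≡ 733^2 = 537289 ≡ 558 (mod 1007)
7^32 ≡ 558^2 = 311364 ≡ 201 (mod 1007)
7^64 ≡ 201^2 = 40401 ≡ 121 (mod 1007)
7^128 ≡ 121^2 = 14641 ≡ 543 (mod 1007)
7^256 ≡ 543^2 = 294849 ≡ 805 (mod 1007)
503 = 256 + 128 + 64 + 32 + 16 + 4 + 2 + 1 in binary powers of 2.
So 7^503 ≡ 805 · 543 · 121 · 201 · 558 · 387 · 49 · 7 ≡ 467 (mod 1007).
Squaring chain: 467; never reaches −1, so base 7 is a Miller–Rabin witness that 1007 is composite.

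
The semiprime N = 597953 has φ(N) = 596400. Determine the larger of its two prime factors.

853

φ(n) = (p−1)(q−1) = n − (p+q) + 1, so p + q = 597953 − 596400 + 1 = 1554.
p and q are the roots of t² − 1554t + 597953 = 0.
Discriminant: 1554² − 4·597953 = 2414916 − 2391812 = 23104; √23104 = 152.
q = (1554 − 152)/2 = 701, p = (1554 + 152)/2 = 853.
Check: 701 · 853 = 597953.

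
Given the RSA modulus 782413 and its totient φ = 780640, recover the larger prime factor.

φ(n) = (p−1)(q−1) = n − (p+q) + 1, so p + q = 782413 − 780640 + 1 = 1774.
p and q are the roots of t² − 1774t + 782413 = 0.
Discriminant: 1774² − 4·782413 = 3147076 − 3129652 = 17424; √17424 = 132.
q = (1774 − 132)/2 = 821, p = (1774 + 132)/2 = 953.
Check: 821 · 953 = 782413.

953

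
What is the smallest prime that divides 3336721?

3336721 is odd.
Digit sum 25, not divisible by 3.
Ends in 1: not divisible by 5.
7: 3336721 = 7·476674 + 3
11: 3336721 = 11·303338 + 3
13: 3336721 = 13·256670 + 11
17: 3336721 = 17·196277 + 12
19: 3336721 = 19·175616 + 17
23: 3336721 = 23·145074 + 19
29: 3336721 = 29·115059 + 10
31: 3336721 = 31·107636 + 5
37: 3336721 = 37·90181 + 24
41: 3336721 = 41·81383 + 18
43: 3336721 = 43·77598 + 7
47: 3336721 = 47·70994 + 3
53: 3336721 = 53·62957

53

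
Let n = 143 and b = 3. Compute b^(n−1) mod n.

42

3^1 ≡ 3 (mod 143)
3^2 ≡ 3^2 = 9 ≡ 9 (mod 143)
3^4 ≡ 9^2 = 81 ≡ 81 (mod 143)
3^8 ≡ 81^2 = 6561 ≡ 126 (mod 143)
3^16 ≡ 126^2 = 15876 ≡ 3 (mod 143)
3^32 ≡ 3^2 = 9 ≡ 9 (mod 143)
3^64 ≡ 9^2 = 81 ≡ 81 (mod 143)
3^128 ≡ 81^2 = 6561 ≡ 126 (mod 143)
142 = 128 + 8 + 4 + 2 in binary powers of 2.
So 3^142 ≡ 126 · 126 · 81 · 9 ≡ 42 (mod 143).
Since 42 ≠ 1, base 3 is a Fermat witness: 143 is composite.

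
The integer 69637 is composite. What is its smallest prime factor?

83

69637 is odd.
Digit sum 31, not divisible by 3.
Ends in 7: not divisible by 5.
7: 69637 = 7·9948 + 1
11: 69637 = 11·6330 + 7
13: 69637 = 13·5356 + 9
17: 69637 = 17·4096 + 5
19: 69637 = 19·3665 + 2
23: 69637 = 23·3027 + 16
29: 69637 = 29·2401 + 8
31: 69637 = 31·2246 + 11
37: 69637 = 37·1882 + 3
41: 69637 = 41·1698 + 19
43: 69637 = 43·1619 + 20
47: 69637 = 47·1481 + 30
53: 69637 = 53·1313 + 48
59: 69637 = 59·1180 + 17
61: 69637 = 61·1141 + 36
67: 69637 = 67·1039 + 24
71: 69637 = 71·980 + 57
73: 69637 = 73·953 + 68
79: 69637 = 79·881 + 38
83: 69637 = 83·839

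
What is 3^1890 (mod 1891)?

1

3^1 ≡ 3 (mod 1891)
3^2 ≡ 3^2 = 9 ≡ 9 (mod 1891)
3^4 ≡ 9^2 = 81 ≡ 81 (mod 1891)
3^8 ≡ 81^2 = 6561 ≡ 888 (mod 1891)
3^16 ≡ 888^2 = 788544 ≡ 1888 (mod 1891)
3^32 ≡ 1888^2 = 3564544 ≡ 9 (mod 1891)
3^64 ≡ 9^2 = 81 ≡ 81 (mod 1891)
3^128 ≡ 81^2 = 6561 ≡ 888 (mod 1891)
3^256 ≡ 888^2 = 788544 ≡ 1888 (mod 1891)
3^512 ≡ 1888^2 = 3564544 ≡ 9 (mod 1891)
3^1024 ≡ 9^2 = 81 ≡ 81 (mod 1891)
1890 = 1024 + 512 + 256 + 64 + 32 + 2 in binary powers of 2.
So 3^1890 ≡ 81 · 9 · 1888 · 81 · 9 · 9 ≡ 1 (mod 1891).
Since the result is 1, base 3 gives no evidence that 1891 is composite.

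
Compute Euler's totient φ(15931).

15664

Factor: 15931 = 89 · 179.
φ(15931) = (89−1) · (179−1) = 88 · 178 = 15664.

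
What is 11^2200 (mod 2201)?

11^1 ≡ 11 (mod 2201)
11^2 ≡ 11^2 = 121 ≡ 121 (mod 2201)
11^4 ≡ 121^2 = 14641 ≡ 1435 (mod 2201)
11^8 ≡ 1435^2 = 2059225 ≡ 1290 (mod 2201)
11^16 ≡ 1290^2 = 1664100 ≡ 144 (mod 2201)
11^32 ≡ 144^2 = 20736 ≡ 927 (mod 2201)
11^64 ≡ 927^2 = 859329 ≡ 939 (mod 2201)
11^128 ≡ 939^2 = 881721 ≡ 1321 (mod 2201)
11^256 ≡ 1321^2 = 1745041 ≡ 1849 (mod 2201)
11^512 ≡ 1849^2 = 3418801 ≡ 648 (mod 2201)
11^1024 ≡ 648^2 = 419904 ≡ 1714 (mod 2201)
11^2048 ≡ 1714^2 = 2937796 ≡ 1662 (mod 2201)
2200 = 2048 + 128 + 16 + 8 in binary powers of 2.
So 11^2200 ≡ 1662 · 1321 · 144 · 1290 ≡ 1741 (mod 2201).
Since 1741 ≠ 1, base 11 is a Fermat witness: 2201 is composite.

1741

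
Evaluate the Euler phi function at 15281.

Factor: 15281 = 7 · 37 · 59.
φ(15281) = (7−1) · (37−1) · (59−1) = 6 · 36 · 58 = 12528.

12528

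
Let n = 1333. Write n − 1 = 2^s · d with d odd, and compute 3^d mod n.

1333 − 1 = 1332 = 2^2 · 333, so d = 333.
3^1 ≡ 3 (mod 1333)
3^2 ≡ 3^2 = 9 ≡ 9 (mod 1333)
3^4 ≡ 9^2 = 81 ≡ 81 (mod 1333)
3^8 ≡ 81^2 = 6561 ≡ 1229 (mod 1333)
3^16 ≡ 1229^2 = 1510441 ≡ 152 (mod 1333)
3^32 ≡ 152^2 = 23104 ≡ 443 (mod 1333)
3^64 ≡ 443^2 = 196249 ≡ 298 (mod 1333)
3^128 ≡ 298^2 = 88804 ≡ 826 (mod 1333)
3^256 ≡ 826^2 = 682276 ≡ 1113 (mod 1333)
333 = 256 + 64 + 8 + 4 + 1 in binary powers of 2.
So 3^333 ≡ 1113 · 298 · 1229 · 81 · 3 ≡ 1298 (mod 1333).
Squaring chain: 1298 → 1225; never reaches −1, so base 3 is a Miller–Rabin witness that 1333 is composite.

1298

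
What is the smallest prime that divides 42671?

42671 is odd.
Digit sum 20, not divisible by 3.
Ends in 1: not divisible by 5.
7: 42671 = 7·6095 + 6
11: 42671 = 11·3879 + 2
13: 42671 = 13·3282 + 5
17: 42671 = 17·2510 + 1
19: 42671 = 19·2245 + 16
23: 42671 = 23·1855 + 6
29: 42671 = 29·1471 + 12
31: 42671 = 31·1376 + 15
37: 42671 = 37·1153 + 10
41: 42671 = 41·1040 + 31
43: 42671 = 43·992 + 15
47: 42671 = 47·907 + 42
53: 42671 = 53·805 + 6
59: 42671 = 59·723 + 14
61: 42671 = 61·699 + 32
67: 42671 = 67·636 + 59
71: 42671 = 71·601

71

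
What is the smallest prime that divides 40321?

61

40321 is odd.
Digit sum 10, not divisible by 3.
Ends in 1: not divisible by 5.
7: 40321 = 7·5760 + 1
11: 40321 = 11·3665 + 6
13: 40321 = 13·3101 + 8
17: 40321 = 17·2371 + 14
19: 40321 = 19·2122 + 3
23: 40321 = 23·1753 + 2
29: 40321 = 29·1390 + 11
31: 40321 = 31·1300 + 21
37: 40321 = 37·1089 + 28
41: 40321 = 41·983 + 18
43: 40321 = 43·937 + 30
47: 40321 = 47·857 + 42
53: 40321 = 53·760 + 41
59: 40321 = 59·683 + 24
61: 40321 = 61·661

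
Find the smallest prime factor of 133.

133 is odd.
Digit sum 7, not divisible by 3.
Ends in 3: not divisible by 5.
7: 133 = 7·19

7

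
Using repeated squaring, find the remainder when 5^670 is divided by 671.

562

5^1 ≡ 5 (mod 671)
5^2 ≡ 5^2 = 25 ≡ 25 (mod 671)
5^4 ≡ 25^2 = 625 ≡ 625 (mod 671)
5^8 ≡ 625^2 = 390625 ≡ 103 (mod 671)
5^16 ≡ 103^2 = 10609 ≡ 544 (mod 671)
5^32 ≡ 544^2 = 295936 ≡ 25 (mod 671)
5^64 ≡ 25^2 = 625 ≡ 625 (mod 671)
5^128 ≡ 625^2 = 390625 ≡ 103 (mod 671)
5^256 ≡ 103^2 = 10609 ≡ 544 (mod 671)
5^512 ≡ 544^2 = 295936 ≡ 25 (mod 671)
670 = 512 + 128 + 16 + 8 + 4 + 2 in binary powers of 2.
So 5^670 ≡ 25 · 103 · 544 · 103 · 625 · 25 ≡ 562 (mod 671).
Since 562 ≠ 1, base 5 is a Fermat witness: 671 is composite.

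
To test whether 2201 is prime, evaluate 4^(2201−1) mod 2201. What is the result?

187

4^1 ≡ 4 (mod 2201)
4^2 ≡ 4^2 = 16 ≡ 16 (mod 2201)
4^4 ≡ 16^2 = 256 ≡ 256 (mod 2201)
4^8 ≡ 256^2 = 65536 ≡ 1707 (mod 2201)
4^16 ≡ 1707^2 = 2913849 ≡ 1926 (mod 2201)
4^32 ≡ 1926^2 = 3709476 ≡ 791 (mod 2201)
4^64 ≡ 791^2 = 625681 ≡ 597 (mod 2201)
4^128 ≡ 597^2 = 356409 ≡ 2048 (mod 2201)
4^256 ≡ 2048^2 = 4194304 ≡ 1399 (mod 2201)
4^512 ≡ 1399^2 = 1957201 ≡ 512 (mod 2201)
4^1024 ≡ 512^2 = 262144 ≡ 225 (mod 2201)
4^2048 ≡ 225^2 = 50625 ≡ 2 (mod 2201)
2200 = 2048 + 128 + 16 + 8 in binary powers of 2.
So 4^2200 ≡ 2 · 2048 · 1926 · 1707 ≡ 187 (mod 2201).
Since 187 ≠ 1, base 4 is a Fermat witness: 2201 is composite.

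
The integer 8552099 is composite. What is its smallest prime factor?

89

8552099 is odd.
Digit sum 38, not divisible by 3.
Ends in 9: not divisible by 5.
7: 8552099 = 7·1221728 + 3
11: 8552099 = 11·777463 + 6
13: 8552099 = 13·657853 + 10
17: 8552099 = 17·503064 + 11
19: 8552099 = 19·450110 + 9
23: 8552099 = 23·371830 + 9
29: 8552099 = 29·294899 + 28
31: 8552099 = 31·275874 + 5
37: 8552099 = 37·231137 + 30
41: 8552099 = 41·208587 + 32
43: 8552099 = 43·198886 + 1
47: 8552099 = 47·181959 + 26
53: 8552099 = 53·161360 + 19
59: 8552099 = 59·144950 + 49
61: 8552099 = 61·140198 + 21
67: 8552099 = 67·127643 + 18
71: 8552099 = 71·120452 + 7
73: 8552099 = 73·117152 + 3
79: 8552099 = 79·108254 + 33
83: 8552099 = 83·103037 + 28
89: 8552099 = 89·96091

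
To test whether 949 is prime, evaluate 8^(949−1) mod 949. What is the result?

1

8^1 ≡ 8 (mod 949)
8^2 ≡ 8^2 = 64 ≡ 64 (mod 949)
8^4 ≡ 64^2 = 4096 ≡ 300 (mod 949)
8^8 ≡ 300^2 = 90000 ≡ 794 (mod 949)
8^16 ≡ 794^2 = 630436 ≡ 300 (mod 949)
8^32 ≡ 300^2 = 90000 ≡ 794 (mod 949)
8^64 ≡ 794^2 = 630436 ≡ 300 (mod 949)
8^128 ≡ 300^2 = 90000 ≡ 794 (mod 949)
8^256 ≡ 794^2 = 630436 ≡ 300 (mod 949)
8^512 ≡ 300^2 = 90000 ≡ 794 (mod 949)
948 = 512 + 256 + 128 + 32 + 16 + 4 in binary powers of 2.
So 8^948 ≡ 794 · 300 · 794 · 794 · 300 · 300 ≡ 1 (mod 949).
Since the result is 1, base 8 gives no evidence that 949 is composite.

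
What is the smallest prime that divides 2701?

2701 is odd.
Digit sum 10, not divisible by 3.
Ends in 1: not divisible by 5.
7: 2701 = 7·385 + 6
11: 2701 = 11·245 + 6
13: 2701 = 13·207 + 10
17: 2701 = 17·158 + 15
19: 2701 = 19·142 + 3
23: 2701 = 23·117 + 10
29: 2701 = 29·93 + 4
31: 2701 = 31·87 + 4
37: 2701 = 37·73

37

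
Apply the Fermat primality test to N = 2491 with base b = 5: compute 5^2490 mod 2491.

726

5^1 ≡ 5 (mod 2491)
5^2 ≡ 5^2 = 25 ≡ 25 (mod 2491)
5^4 ≡ 25^2 = 625 ≡ 625 (mod 2491)
5^8 ≡ 625^2 = 390625 ≡ 2029 (mod 2491)
5^16 ≡ 2029^2 = 4116841 ≡ 1709 (mod 2491)
5^32 ≡ 1709^2 = 2920681 ≡ 1229 (mod 2491)
5^64 ≡ 1229^2 = 1510441 ≡ 895 (mod 2491)
5^128 ≡ 895^2 = 801025 ≡ 1414 (mod 2491)
5^256 ≡ 1414^2 = 1999396 ≡ 1614 (mod 2491)
5^512 ≡ 1614^2 = 2604996 ≡ 1901 (mod 2491)
5^1024 ≡ 1901^2 = 3613801 ≡ 1851 (mod 2491)
5^2048 ≡ 1851^2 = 3426201 ≡ 1076 (mod 2491)
2490 = 2048 + 256 + 128 + 32 + 16 + 8 + 2 in binary powers of 2.
So 5^2490 ≡ 1076 · 1614 · 1414 · 1229 · 1709 · 2029 · 25 ≡ 726 (mod 2491).
Since 726 ≠ 1, base 5 is a Fermat witness: 2491 is composite.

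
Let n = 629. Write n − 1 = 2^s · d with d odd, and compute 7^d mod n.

329

629 − 1 = 628 = 2^2 · 157, so d = 157.
7^1 ≡ 7 (mod 629)
7^2 ≡ 7^2 = 49 ≡ 49 (mod 629)
7^4 ≡ 49^2 = 2401 ≡ 514 (mod 629)
7^8 ≡ 514^2 = 264196 ≡ 16 (mod 629)
7^16 ≡ 16^2 = 256 ≡ 256 (mod 629)
7^32 ≡ 256^2 = 65536 ≡ 120 (mod 629)
7^64 ≡ 120^2 = 14400 ≡ 562 (mod 629)
7^128 ≡ 562^2 = 315844 ≡ 86 (mod 629)
157 = 128 + 16 + 8 + 4 + 1 in binary powers of 2.
So 7^157 ≡ 86 · 256 · 16 · 514 · 7 ≡ 329 (mod 629).
Squaring chain: 329 → 53; never reaches −1, so base 7 is a Miller–Rabin witness that 629 is composite.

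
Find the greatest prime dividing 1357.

59

1357 = 23 · 59
59 is prime.
So 1357 = 23 · 59; the largest prime factor is 59.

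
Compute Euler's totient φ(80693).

73440

Factor: 80693 = 19 · 31 · 137.
φ(80693) = (19−1) · (31−1) · (137−1) = 18 · 30 · 136 = 73440.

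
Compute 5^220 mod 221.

5^1 ≡ 5 (mod 221)
5^2 ≡ 5^2 = 25 ≡ 25 (mod 221)
5^4 ≡ 25^2 = 625 ≡ 183 (mod 221)
5^8 ≡ 183^2 = 33489 ≡ 118 (mod 221)
5^16 ≡ 118^2 = 13924 ≡ 1 (mod 221)
5^32 ≡ 1^2 = 1 ≡ 1 (mod 221)
5^64 ≡ 1^2 = 1 ≡ 1 (mod 221)
5^128 ≡ 1^2 = 1 ≡ 1 (mod 221)
220 = 128 + 64 + 16 + 8 + 4 in binary powers of 2.
So 5^220 ≡ 1 · 1 · 1 · 118 · 183 ≡ 157 (mod 221).
Since 157 ≠ 1, base 5 is a Fermat witness: 221 is composite.

157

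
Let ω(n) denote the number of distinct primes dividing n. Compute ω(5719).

3

5719 = 7 · 817
817 = 19 · 43
5719 = 7 · 19 · 43, which has 3 distinct prime factors.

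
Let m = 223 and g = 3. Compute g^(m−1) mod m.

1

3^1 ≡ 3 (mod 223)
3^2 ≡ 3^2 = 9 ≡ 9 (mod 223)
3^4 ≡ 9^2 = 81 ≡ 81 (mod 223)
3^8 ≡ 81^2 = 6561 ≡ 94 (mod 223)
3^16 ≡ 94^2 = 8836 ≡ 139 (mod 223)
3^32 ≡ 139^2 = 19321 ≡ 143 (mod 223)
3^64 ≡ 143^2 = 20449 ≡ 156 (mod 223)
3^128 ≡ 156^2 = 24336 ≡ 29 (mod 223)
222 = 128 + 64 + 16 + 8 + 4 + 2 in binary powers of 2.
So 3^222 ≡ 29 · 156 · 139 · 94 · 81 · 9 ≡ 1 (mod 223).
Since the result is 1, base 3 gives no evidence that 223 is composite.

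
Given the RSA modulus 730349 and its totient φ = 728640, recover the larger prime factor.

φ(n) = (p−1)(q−1) = n − (p+q) + 1, so p + q = 730349 − 728640 + 1 = 1710.
p and q are the roots of t² − 1710t + 730349 = 0.
Discriminant: 1710² − 4·730349 = 2924100 − 2921396 = 2704; √2704 = 52.
q = (1710 − 52)/2 = 829, p = (1710 + 52)/2 = 881.
Check: 829 · 881 = 730349.

881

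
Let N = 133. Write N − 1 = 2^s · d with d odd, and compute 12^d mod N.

133 − 1 = 132 = 2^2 · 33, so d = 33.
12^1 ≡ 12 (mod 133)
12^2 ≡ 12^2 = 144 ≡ 11 (mod 133)
12^4 ≡ 11^2 = 121 ≡ 121 (mod 133)
12^8 ≡ 121^2 = 14641 ≡ 11 (mod 133)
12^16 ≡ 11^2 = 121 ≡ 121 (mod 133)
12^32 ≡ 121^2 = 14641 ≡ 11 (mod 133)
33 = 32 + 1 in binary powers of 2.
So 12^33 ≡ 11 · 12 ≡ 132 (mod 133).
Since 12^d ≡ 132 (mod 133), base 12 does not prove 133 composite.

132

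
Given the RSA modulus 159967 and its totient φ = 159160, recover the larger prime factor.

φ(n) = (p−1)(q−1) = n − (p+q) + 1, so p + q = 159967 − 159160 + 1 = 808.
p and q are the roots of t² − 808t + 159967 = 0.
Discriminant: 808² − 4·159967 = 652864 − 639868 = 12996; √12996 = 114.
q = (808 − 114)/2 = 347, p = (808 + 114)/2 = 461.
Check: 347 · 461 = 159967.

461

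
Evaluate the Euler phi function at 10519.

Factor: 10519 = 67 · 157.
φ(10519) = (67−1) · (157−1) = 66 · 156 = 10296.

10296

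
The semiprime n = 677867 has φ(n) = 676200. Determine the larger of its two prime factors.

φ(n) = (p−1)(q−1) = n − (p+q) + 1, so p + q = 677867 − 676200 + 1 = 1668.
p and q are the roots of t² − 1668t + 677867 = 0.
Discriminant: 1668² − 4·677867 = 2782224 − 2711468 = 70756; √70756 = 266.
q = (1668 − 266)/2 = 701, p = (1668 + 266)/2 = 967.
Check: 701 · 967 = 677867.

967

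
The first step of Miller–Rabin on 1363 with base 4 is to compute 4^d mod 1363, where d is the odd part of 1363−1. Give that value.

361

1363 − 1 = 1362 = 2^1 · 681, so d = 681.
4^1 ≡ 4 (mod 1363)
4^2 ≡ 4^2 = 16 ≡ 16 (mod 1363)
4^4 ≡ 16^2 = 256 ≡ 256 (mod 1363)
4^8 ≡ 256^2 = 65536 ≡ 112 (mod 1363)
4^16 ≡ 112^2 = 12544 ≡ 277 (mod 1363)
4^32 ≡ 277^2 = 76729 ≡ 401 (mod 1363)
4^64 ≡ 401^2 = 160801 ≡ 1330 (mod 1363)
4^128 ≡ 1330^2 = 1768900 ≡ 1089 (mod 1363)
4^256 ≡ 1089^2 = 1185921 ≡ 111 (mod 1363)
4^512 ≡ 111^2 = 12321 ≡ 54 (mod 1363)
681 = 512 + 128 + 32 + 8 + 1 in binary powers of 2.
So 4^681 ≡ 54 · 1089 · 401 · 112 · 4 ≡ 361 (mod 1363).
Squaring chain: 361; never reaches −1, so base 4 is a Miller–Rabin witness that 1363 is composite.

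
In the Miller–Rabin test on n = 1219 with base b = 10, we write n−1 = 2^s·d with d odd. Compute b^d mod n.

97

1219 − 1 = 1218 = 2^1 · 609, so d = 609.
10^1 ≡ 10 (mod 1219)
10^2 ≡ 10^2 = 100 ≡ 100 (mod 1219)
10^4 ≡ 100^2 = 10000 ≡ 248 (mod 1219)
10^8 ≡ 248^2 = 61504 ≡ 554 (mod 1219)
10^16 ≡ 554^2 = 306916 ≡ 947 (mod 1219)
10^32 ≡ 947^2 = 896809 ≡ 844 (mod 1219)
10^64 ≡ 844^2 = 712336 ≡ 440 (mod 1219)
10^128 ≡ 440^2 = 193600 ≡ 998 (mod 1219)
10^256 ≡ 998^2 = 996004 ≡ 81 (mod 1219)
10^512 ≡ 81^2 = 6561 ≡ 466 (mod 1219)
609 = 512 + 64 + 32 + 1 in binary powers of 2.
So 10^609 ≡ 466 · 440 · 844 · 10 ≡ 97 (mod 1219).
Squaring chain: 97; never reaches −1, so base 10 is a Miller–Rabin witness that 1219 is composite.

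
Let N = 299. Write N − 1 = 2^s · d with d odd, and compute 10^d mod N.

17

299 − 1 = 298 = 2^1 · 149, so d = 149.
10^1 ≡ 10 (mod 299)
10^2 ≡ 10^2 = 100 ≡ 100 (mod 299)
10^4 ≡ 100^2 = 10000 ≡ 133 (mod 299)
10^8 ≡ 133^2 = 17689 ≡ 48 (mod 299)
10^16 ≡ 48^2 = 2304 ≡ 211 (mod 299)
10^32 ≡ 211^2 = 44521 ≡ 269 (mod 299)
10^64 ≡ 269^2 = 72361 ≡ 3 (mod 299)
10^128 ≡ 3^2 = 9 ≡ 9 (mod 299)
149 = 128 + 16 + 4 + 1 in binary powers of 2.
So 10^149 ≡ 9 · 211 · 133 · 10 ≡ 17 (mod 299).
Squaring chain: 17; never reaches −1, so base 10 is a Miller–Rabin witness that 299 is composite.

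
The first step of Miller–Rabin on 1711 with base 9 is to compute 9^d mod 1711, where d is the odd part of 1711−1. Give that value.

1711 − 1 = 1710 = 2^1 · 855, so d = 855.
9^1 ≡ 9 (mod 1711)
9^2 ≡ 9^2 = 81 ≡ 81 (mod 1711)
9^4 ≡ 81^2 = 6561 ≡ 1428 (mod 1711)
9^8 ≡ 1428^2 = 2039184 ≡ 1383 (mod 1711)
9^16 ≡ 1383^2 = 1912689 ≡ 1502 (mod 1711)
9^32 ≡ 1502^2 = 2256004 ≡ 906 (mod 1711)
9^64 ≡ 906^2 = 820836 ≡ 1267 (mod 1711)
9^128 ≡ 1267^2 = 1605289 ≡ 371 (mod 1711)
9^256 ≡ 371^2 = 137641 ≡ 761 (mod 1711)
9^512 ≡ 761^2 = 579121 ≡ 803 (mod 1711)
855 = 512 + 256 + 64 + 16 + 4 + 2 + 1 in binary powers of 2.
So 9^855 ≡ 803 · 761 · 1267 · 1502 · 1428 · 81 · 9 ≡ 1082 (mod 1711).
Squaring chain: 1082; never reaches −1, so base 9 is a Miller–Rabin witness that 1711 is composite.

1082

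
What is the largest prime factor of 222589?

89

222589 = 41 · 5429
5429 = 61 · 89
89 is prime.
So 222589 = 41 · 61 · 89; the largest prime factor is 89.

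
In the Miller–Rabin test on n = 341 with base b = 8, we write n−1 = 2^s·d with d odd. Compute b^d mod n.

341 − 1 = 340 = 2^2 · 85, so d = 85.
8^1 ≡ 8 (mod 341)
8^2 ≡ 8^2 = 64 ≡ 64 (mod 341)
8^4 ≡ 64^2 = 4096 ≡ 4 (mod 341)
8^8 ≡ 4^2 = 16 ≡ 16 (mod 341)
8^16 ≡ 16^2 = 256 ≡ 256 (mod 341)
8^32 ≡ 256^2 = 65536 ≡ 64 (mod 341)
8^64 ≡ 64^2 = 4096 ≡ 4 (mod 341)
85 = 64 + 16 + 4 + 1 in binary powers of 2.
So 8^85 ≡ 4 · 256 · 4 · 8 ≡ 32 (mod 341).
Squaring chain: 32 → 1; never reaches −1, so base 8 is a Miller–Rabin witness that 341 is composite.

32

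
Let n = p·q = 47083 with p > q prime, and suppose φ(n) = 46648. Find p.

φ(n) = (p−1)(q−1) = n − (p+q) + 1, so p + q = 47083 − 46648 + 1 = 436.
p and q are the roots of t² − 436t + 47083 = 0.
Discriminant: 436² − 4·47083 = 190096 − 188332 = 1764; √1764 = 42.
q = (436 − 42)/2 = 197, p = (436 + 42)/2 = 239.
Check: 197 · 239 = 47083.

239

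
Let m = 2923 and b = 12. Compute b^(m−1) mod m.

12^1 ≡ 12 (mod 2923)
12^2 ≡ 12^2 = 144 ≡ 144 (mod 2923)
12^4 ≡ 144^2 = 20736 ≡ 275 (mod 2923)
12^8 ≡ 275^2 = 75625 ≡ 2550 (mod 2923)
12^16 ≡ 2550^2 = 6502500 ≡ 1748 (mod 2923)
12^32 ≡ 1748^2 = 3055504 ≡ 969 (mod 2923)
12^64 ≡ 969^2 = 938961 ≡ 678 (mod 2923)
12^128 ≡ 678^2 = 459684 ≡ 773 (mod 2923)
12^256 ≡ 773^2 = 597529 ≡ 1237 (mod 2923)
12^512 ≡ 1237^2 = 1530169 ≡ 1440 (mod 2923)
12^1024 ≡ 1440^2 = 2073600 ≡ 1193 (mod 2923)
12^2048 ≡ 1193^2 = 1423249 ≡ 2671 (mod 2923)
2922 = 2048 + 512 + 256 + 64 + 32 + 8 + 2 in binary powers of 2.
So 12^2922 ≡ 2671 · 1440 · 1237 · 678 · 969 · 2550 · 144 ≡ 2378 (mod 2923).
Since 2378 ≠ 1, base 12 is a Fermat witness: 2923 is composite.

2378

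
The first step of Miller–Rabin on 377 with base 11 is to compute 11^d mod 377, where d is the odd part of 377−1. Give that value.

377 − 1 = 376 = 2^3 · 47, so d = 47.
11^1 ≡ 11 (mod 377)
11^2 ≡ 11^2 = 121 ≡ 121 (mod 377)
11^4 ≡ 121^2 = 14641 ≡ 315 (mod 377)
11^8 ≡ 315^2 = 99225 ≡ 74 (mod 377)
11^16 ≡ 74^2 = 5476 ≡ 198 (mod 377)
11^32 ≡ 198^2 = 39204 ≡ 373 (mod 377)
47 = 32 + 8 + 4 + 2 + 1 in binary powers of 2.
So 11^47 ≡ 373 · 74 · 315 · 121 · 11 ≡ 305 (mod 377).
Squaring chain: 305 → 283 → 165; never reaches −1, so base 11 is a Miller–Rabin witness that 377 is composite.

305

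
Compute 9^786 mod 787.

1

9^1 ≡ 9 (mod 787)
9^2 ≡ 9^2 = 81 ≡ 81 (mod 787)
9^4 ≡ 81^2 = 6561 ≡ 265 (mod 787)
9^8 ≡ 265^2 = 70225 ≡ 182 (mod 787)
9^16 ≡ 182^2 = 33124 ≡ 70 (mod 787)
9^32 ≡ 70^2 = 4900 ≡ 178 (mod 787)
9^64 ≡ 178^2 = 31684 ≡ 204 (mod 787)
9^128 ≡ 204^2 = 41616 ≡ 692 (mod 787)
9^256 ≡ 692^2 = 478864 ≡ 368 (mod 787)
9^512 ≡ 368^2 = 135424 ≡ 60 (mod 787)
786 = 512 + 256 + 16 + 2 in binary powers of 2.
So 9^786 ≡ 60 · 368 · 70 · 81 ≡ 1 (mod 787).
Since the result is 1, base 9 gives no evidence that 787 is composite.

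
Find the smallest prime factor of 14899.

14899 is odd.
Digit sum 31, not divisible by 3.
Ends in 9: not divisible by 5.
7: 14899 = 7·2128 + 3
11: 14899 = 11·1354 + 5
13: 14899 = 13·1146 + 1
17: 14899 = 17·876 + 7
19: 14899 = 19·784 + 3
23: 14899 = 23·647 + 18
29: 14899 = 29·513 + 22
31: 14899 = 31·480 + 19
37: 14899 = 37·402 + 25
41: 14899 = 41·363 + 16
43: 14899 = 43·346 + 21
47: 14899 = 47·317

47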